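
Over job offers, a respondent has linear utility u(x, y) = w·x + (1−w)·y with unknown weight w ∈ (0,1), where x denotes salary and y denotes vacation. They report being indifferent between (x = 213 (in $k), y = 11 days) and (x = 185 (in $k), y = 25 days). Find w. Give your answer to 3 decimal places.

Equating utilities: w·213 + (1−w)·11 = w·185 + (1−w)·25.
Collecting terms: w·28 = (1−w)·14.
Hence w = 14/(28+14) = 14/42 = 0.333.

w = 0.333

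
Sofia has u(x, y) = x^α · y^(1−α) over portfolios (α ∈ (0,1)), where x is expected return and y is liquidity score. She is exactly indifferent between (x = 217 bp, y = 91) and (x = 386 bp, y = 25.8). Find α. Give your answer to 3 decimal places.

α ≈ 0.686

The Cobb–Douglas utilities coincide, so 217^α·91^(1−α) = 386^α·25.8^(1−α).
(217/386)^α = (25.8/91)^(1−α); take logs: α·ln(217/386) = (1−α)·ln(25.8/91), i.e. α·-0.575940 = (1−α)·-1.260485.
So α/(1−α) = (-1.260485)/(-0.575940) = 2.188570, and α = 2.188570/3.188570 ≈ 0.686.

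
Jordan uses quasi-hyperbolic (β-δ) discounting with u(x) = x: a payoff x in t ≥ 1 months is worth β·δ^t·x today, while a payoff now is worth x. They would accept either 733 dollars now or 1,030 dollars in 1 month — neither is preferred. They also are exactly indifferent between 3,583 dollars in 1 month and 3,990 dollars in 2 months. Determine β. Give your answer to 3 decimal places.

From the later pair, β·δ^1·3583 = β·δ^2·3990; dividing through, δ = 3583/3990 = 0.89799.
The first indifference: 733 = β·δ·1030, so β = 733/(δ·1030) = 733/(0.89799·1030) ≈ 0.792.

β ≈ 0.792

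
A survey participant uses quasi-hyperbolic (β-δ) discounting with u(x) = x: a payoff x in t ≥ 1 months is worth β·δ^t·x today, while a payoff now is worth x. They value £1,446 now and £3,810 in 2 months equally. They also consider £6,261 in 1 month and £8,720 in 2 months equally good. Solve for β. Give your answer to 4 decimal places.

β ≈ 0.7362

The second indifference involves only future payoffs, so β cancels: β·δ^1·6261 = β·δ^2·8720, giving δ = 6261/8720 = 0.71800.
Now use the now-vs-future pair: 1446 = β·δ^2·3810 gives β = 1446/(0.51553·3810) ≈ 0.7362.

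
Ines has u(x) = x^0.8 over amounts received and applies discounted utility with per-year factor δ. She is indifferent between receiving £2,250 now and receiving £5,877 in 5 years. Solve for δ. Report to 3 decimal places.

δ ≈ 0.858

Equating discounted utilities: u(2250) = δ^5·u(5877) ⇒ δ^5 = u(2250)/u(5877).
Since u(x) = x^0.8, δ^5 = (2250/5877)^0.8 = 0.38285^0.8 = 0.46390.
Taking the 5th root: δ = 0.46390^(1/5) ≈ 0.858.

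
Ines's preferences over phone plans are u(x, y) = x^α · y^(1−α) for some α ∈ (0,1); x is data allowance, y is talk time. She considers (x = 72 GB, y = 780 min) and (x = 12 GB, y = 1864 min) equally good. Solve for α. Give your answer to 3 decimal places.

Indifference: 72^α · 780^(1−α) = 12^α · 1864^(1−α).
Rearrange to (72/12)^α = (1864/780)^(1−α) and take logs: α·1.791759 = (1−α)·0.871186.
Thus α·(2.662945) = 0.871186, so α = 0.871186/2.662945 ≈ 0.327.

α ≈ 0.327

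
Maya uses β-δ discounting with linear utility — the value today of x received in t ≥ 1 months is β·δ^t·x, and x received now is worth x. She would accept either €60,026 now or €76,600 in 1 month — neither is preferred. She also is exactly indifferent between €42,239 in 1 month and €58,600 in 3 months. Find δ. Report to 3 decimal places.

δ ≈ 0.849

The second indifference involves only future payoffs, so β cancels: β·δ^1·42239 = β·δ^3·58600, giving δ^2 = 42239/58600 = 0.72080, so δ = 0.84900.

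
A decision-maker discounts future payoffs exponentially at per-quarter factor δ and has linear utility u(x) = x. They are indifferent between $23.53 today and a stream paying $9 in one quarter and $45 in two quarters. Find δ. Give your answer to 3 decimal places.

The stream is worth 9δ + 45δ² today, so 9δ + 45δ² = 23.53.
That is, 45δ² + 9δ − 23.53 = 0, a quadratic in δ.
By the quadratic formula (taking the positive root), δ = (−9 + √4316.40) / 90 ≈ 0.630.

δ ≈ 0.630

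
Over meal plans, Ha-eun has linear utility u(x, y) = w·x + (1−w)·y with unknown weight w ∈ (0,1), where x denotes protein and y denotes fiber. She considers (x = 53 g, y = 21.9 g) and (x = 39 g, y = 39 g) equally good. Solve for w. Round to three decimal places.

w = 0.550

Indifference: w·53 + (1−w)·21.9 = w·39 + (1−w)·39.
Rearranging, 14·w − 17.1·(1−w) = 0.
Hence w = 17.1/(14+17.1) = 17.1/31.1 = 0.550.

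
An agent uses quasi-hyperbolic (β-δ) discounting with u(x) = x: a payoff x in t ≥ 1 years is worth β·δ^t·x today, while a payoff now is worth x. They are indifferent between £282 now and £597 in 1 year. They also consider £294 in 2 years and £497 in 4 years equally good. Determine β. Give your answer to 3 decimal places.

The second indifference involves only future payoffs, so β cancels: β·δ^2·294 = β·δ^4·497, giving δ^2 = 294/497 = 0.59155, so δ = 0.76912.
Substituting δ into 282 = β·δ·597: β = 282/(459.166) ≈ 0.614.

β ≈ 0.614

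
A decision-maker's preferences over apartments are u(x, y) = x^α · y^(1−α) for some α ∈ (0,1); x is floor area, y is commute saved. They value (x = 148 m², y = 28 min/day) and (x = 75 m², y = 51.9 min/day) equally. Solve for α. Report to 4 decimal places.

α ≈ 0.4759

The Cobb–Douglas utilities coincide, so 148^α·28^(1−α) = 75^α·51.9^(1−α).
Rearrange to (148/75)^α = (51.9/28)^(1−α) and take logs: α·0.6797242 = (1−α)·0.6171143.
Thus α·(1.2968385) = 0.6171143, so α = 0.6171143/1.2968385 ≈ 0.4759.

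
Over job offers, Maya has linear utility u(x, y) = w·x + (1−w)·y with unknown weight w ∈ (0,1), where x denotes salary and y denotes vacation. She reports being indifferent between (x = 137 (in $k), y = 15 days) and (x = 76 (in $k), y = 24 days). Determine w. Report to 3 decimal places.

Indifference: w·137 + (1−w)·15 = w·76 + (1−w)·24.
w·(137−76) = (1−w)·(24−15), i.e. w·61 = (1−w)·9.
The marginal rate of substitution is 9/61, so w = 9/(61+9) = 0.129.

w = 0.129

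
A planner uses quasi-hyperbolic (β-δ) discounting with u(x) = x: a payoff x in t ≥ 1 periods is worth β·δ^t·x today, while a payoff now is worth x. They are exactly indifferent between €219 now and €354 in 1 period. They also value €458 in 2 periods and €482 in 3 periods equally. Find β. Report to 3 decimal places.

The second indifference involves only future payoffs, so β cancels: β·δ^2·458 = β·δ^3·482, giving δ = 458/482 = 0.95021.
The first indifference: 219 = β·δ·354, so β = 219/(δ·354) = 219/(0.95021·354) ≈ 0.651.

β ≈ 0.651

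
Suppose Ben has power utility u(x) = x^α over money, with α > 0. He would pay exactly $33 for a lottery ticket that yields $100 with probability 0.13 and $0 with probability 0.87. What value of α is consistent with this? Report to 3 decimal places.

α ≈ 1.840

EU(lottery) = 0.13·100^α + 0.87·0 = 0.13·100^α.
Indifference: 33^α = 0.13·100^α, so (33/100)^α = 0.13.
α = ln(0.13) / ln(33/100) = -2.040221/-1.108663 ≈ 1.840.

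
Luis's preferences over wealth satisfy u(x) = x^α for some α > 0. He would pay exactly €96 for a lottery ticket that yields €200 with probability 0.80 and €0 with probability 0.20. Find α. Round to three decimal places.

α ≈ 0.304

The lottery's expected utility is 0.80·u(200) + 0.20·u(0) = 0.80·200^α (since u(0) = 0 for α > 0).
Equating: 96^α = 0.80·200^α, i.e. 0.4800^α = 0.80.
Take logs: α = ln 0.80 / ln(96/200) ≈ 0.30402.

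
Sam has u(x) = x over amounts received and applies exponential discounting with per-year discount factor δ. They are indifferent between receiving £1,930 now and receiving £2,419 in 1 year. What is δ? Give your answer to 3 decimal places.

Equating discounted utilities: u(1930) = δ·u(2419) ⇒ δ = u(1930)/u(2419).
With u(x) = x: δ = 1930/2419 = 0.79785.

δ ≈ 0.798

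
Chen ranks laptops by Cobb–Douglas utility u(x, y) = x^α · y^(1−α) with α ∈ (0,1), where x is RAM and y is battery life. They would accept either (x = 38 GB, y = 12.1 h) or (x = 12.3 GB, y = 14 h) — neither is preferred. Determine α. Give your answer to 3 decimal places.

α ≈ 0.114

Indifference: 38^α · 12.1^(1−α) = 12.3^α · 14^(1−α).
Taking logs: α·ln 38 + (1−α)·ln 12.1 = α·ln 12.3 + (1−α)·ln 14, i.e. α·1.127987 = (1−α)·0.145852.
So α/(1−α) = (0.145852)/(1.127987) = 0.129303, and α = 0.129303/1.129303 ≈ 0.114.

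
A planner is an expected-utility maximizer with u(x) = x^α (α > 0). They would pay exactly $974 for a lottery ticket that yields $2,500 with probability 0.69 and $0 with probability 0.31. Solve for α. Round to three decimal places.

Since u(0) = 0, the lottery's EU is 0.69·2500^α.
Setting u(974) equal to that: 974^α = 0.69·2500^α ⇒ (974/2500)^α = 0.69.
α = ln(0.69) / ln(974/2500) = -0.371064/-0.942635 ≈ 0.394.

α ≈ 0.394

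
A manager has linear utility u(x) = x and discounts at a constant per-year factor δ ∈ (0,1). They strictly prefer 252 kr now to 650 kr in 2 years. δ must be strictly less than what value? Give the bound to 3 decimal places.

δ < 0.623

Under u(x) = x this choice says 252 > δ^2·650.
So δ^2 < 252/650 = 0.38769; taking the square root of both positive sides preserves the inequality.
δ < 0.38769^(1/2) = 0.623.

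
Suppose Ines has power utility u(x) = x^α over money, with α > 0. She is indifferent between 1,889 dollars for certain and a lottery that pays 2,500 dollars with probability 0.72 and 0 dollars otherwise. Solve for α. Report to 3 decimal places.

EU(lottery) = 0.72·2500^α + 0.28·0 = 0.72·2500^α.
Indifference: 1889^α = 0.72·2500^α, so (1889/2500)^α = 0.72.
α = ln(0.72) / ln(1889/2500) = -0.328504/-0.280243 ≈ 1.172.

α ≈ 1.172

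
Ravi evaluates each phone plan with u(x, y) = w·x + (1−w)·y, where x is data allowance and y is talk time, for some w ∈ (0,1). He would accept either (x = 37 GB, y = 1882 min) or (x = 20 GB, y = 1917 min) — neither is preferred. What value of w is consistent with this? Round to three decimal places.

w = 0.673

u(37,1882) = u(20,1917) means w·37 + (1−w)·1882 = w·20 + (1−w)·1917.
Collecting terms: w·17 = (1−w)·35.
The marginal rate of substitution is 35/17, so w = 35/(17+35) = 0.673.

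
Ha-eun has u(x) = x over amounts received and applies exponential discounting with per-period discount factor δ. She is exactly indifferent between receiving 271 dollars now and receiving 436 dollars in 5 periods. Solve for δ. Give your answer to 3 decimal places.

δ ≈ 0.909

The payoff in 5 periods is discounted by δ^5, so u(271) = δ^5·u(436) and δ^5 = u(271)/u(436).
With u(x) = x: δ^5 = 271/436 = 0.62156.
Taking the 5th root: δ = 0.62156^(1/5) ≈ 0.909.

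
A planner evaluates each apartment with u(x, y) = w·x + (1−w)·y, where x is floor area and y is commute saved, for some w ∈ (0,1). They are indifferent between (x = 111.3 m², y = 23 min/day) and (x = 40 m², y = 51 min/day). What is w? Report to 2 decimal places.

w = 0.28

Equating utilities: w·111.3 + (1−w)·23 = w·40 + (1−w)·51.
Rearranging, 71.3·w − 28·(1−w) = 0.
Hence w = 28/(71.3+28) = 28/99.3 = 0.28.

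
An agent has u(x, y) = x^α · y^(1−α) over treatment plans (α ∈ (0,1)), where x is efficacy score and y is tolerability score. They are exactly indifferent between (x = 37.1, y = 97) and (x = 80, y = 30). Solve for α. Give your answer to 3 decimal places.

The Cobb–Douglas utilities coincide, so 37.1^α·97^(1−α) = 80^α·30^(1−α).
Taking logs: α·ln 37.1 + (1−α)·ln 97 = α·ln 80 + (1−α)·ln 30, i.e. α·-0.768410 = (1−α)·-1.173514.
Thus α·(-1.941924) = -1.173514, so α = -1.173514/-1.941924 ≈ 0.604.

α ≈ 0.604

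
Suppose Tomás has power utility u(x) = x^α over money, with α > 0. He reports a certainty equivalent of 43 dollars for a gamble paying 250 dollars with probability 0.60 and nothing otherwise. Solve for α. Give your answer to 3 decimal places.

α ≈ 0.290

The lottery's expected utility is 0.60·u(250) + 0.40·u(0) = 0.60·250^α (since u(0) = 0 for α > 0).
Setting u(43) equal to that: 43^α = 0.60·250^α ⇒ (43/250)^α = 0.60.
α = ln(0.60) / ln(43/250) = -0.510826/-1.760261 ≈ 0.290.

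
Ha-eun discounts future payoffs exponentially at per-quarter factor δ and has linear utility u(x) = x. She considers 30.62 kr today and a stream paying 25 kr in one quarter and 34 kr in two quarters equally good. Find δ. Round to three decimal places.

δ ≈ 0.650

Equating present values: 30.62 = 25δ + 34δ².
Rearranged: 34δ² + 25δ − 30.62 = 0.
The positive root is δ = [−25 + √(25² + 4·34·30.62)] / (2·34) = (−25 + 69.205)/68 ≈ 0.650.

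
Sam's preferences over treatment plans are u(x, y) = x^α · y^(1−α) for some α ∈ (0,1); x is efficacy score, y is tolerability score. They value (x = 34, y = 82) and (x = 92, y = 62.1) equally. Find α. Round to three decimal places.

The Cobb–Douglas utilities coincide, so 34^α·82^(1−α) = 92^α·62.1^(1−α).
Taking logs: α·ln 34 + (1−α)·ln 82 = α·ln 92 + (1−α)·ln 62.1, i.e. α·-0.995428 = (1−α)·-0.277973.
With A = -0.995428 and B = -0.277973: α·A = (1−α)·B, so α = B/(A+B) = -0.277973/-1.273401 ≈ 0.218.

α ≈ 0.218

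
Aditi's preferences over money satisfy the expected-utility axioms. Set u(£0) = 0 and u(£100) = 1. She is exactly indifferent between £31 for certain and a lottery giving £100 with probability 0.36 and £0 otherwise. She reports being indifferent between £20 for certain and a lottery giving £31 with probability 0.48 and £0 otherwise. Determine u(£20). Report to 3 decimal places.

The first gamble pins u(£31): it must equal 0.36·1 + 0.64·0 = 0.36.
Chaining: u(£20) = 0.48·0.36 + 0.52·0.00 = 0.1728.

0.173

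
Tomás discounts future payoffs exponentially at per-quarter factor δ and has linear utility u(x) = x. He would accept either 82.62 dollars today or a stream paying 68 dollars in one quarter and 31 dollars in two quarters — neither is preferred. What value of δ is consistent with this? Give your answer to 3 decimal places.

δ ≈ 0.870

The stream is worth 68δ + 31δ² today, so 68δ + 31δ² = 82.62.
Rearranged: 31δ² + 68δ − 82.62 = 0.
By the quadratic formula (taking the positive root), δ = (−68 + √14868.88) / 62 ≈ 0.870.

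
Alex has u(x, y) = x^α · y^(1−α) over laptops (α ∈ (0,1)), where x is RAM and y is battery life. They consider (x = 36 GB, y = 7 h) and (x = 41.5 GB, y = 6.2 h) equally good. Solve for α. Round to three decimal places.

The Cobb–Douglas utilities coincide, so 36^α·7^(1−α) = 41.5^α·6.2^(1−α).
Rearrange to (36/41.5)^α = (6.2/7)^(1−α) and take logs: α·-0.142174 = (1−α)·-0.121361.
With A = -0.142174 and B = -0.121361: α·A = (1−α)·B, so α = B/(A+B) = -0.121361/-0.263535 ≈ 0.461.

α ≈ 0.461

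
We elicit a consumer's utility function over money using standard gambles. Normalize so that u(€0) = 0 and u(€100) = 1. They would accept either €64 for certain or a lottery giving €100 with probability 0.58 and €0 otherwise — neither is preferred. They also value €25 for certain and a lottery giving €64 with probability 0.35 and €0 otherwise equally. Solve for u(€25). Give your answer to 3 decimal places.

0.203

First, u(€64) = 0.58·u(€100) + 0.42·u(€0) = 0.58.
The second indifference gives u(€25) = 0.35·u(€64) + 0.65·u(€0) = 0.35·0.58 + 0.65·0.00 = 0.2030.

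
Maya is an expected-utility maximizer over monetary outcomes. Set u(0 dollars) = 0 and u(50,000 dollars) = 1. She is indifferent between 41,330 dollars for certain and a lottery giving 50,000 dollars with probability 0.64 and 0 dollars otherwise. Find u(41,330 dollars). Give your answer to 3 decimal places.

By the standard-gamble method, u(41,330 dollars) is just the indifference probability on the best outcome: 0.64.

0.640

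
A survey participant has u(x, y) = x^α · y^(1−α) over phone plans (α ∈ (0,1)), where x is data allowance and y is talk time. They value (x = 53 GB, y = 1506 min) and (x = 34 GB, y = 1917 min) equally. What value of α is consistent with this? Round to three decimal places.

α ≈ 0.352

Indifference: 53^α · 1506^(1−α) = 34^α · 1917^(1−α).
Rearrange to (53/34)^α = (1917/1506)^(1−α) and take logs: α·0.443931 = (1−α)·0.241304.
So α/(1−α) = (0.241304)/(0.443931) = 0.543562, and α = 0.543562/1.543562 ≈ 0.352.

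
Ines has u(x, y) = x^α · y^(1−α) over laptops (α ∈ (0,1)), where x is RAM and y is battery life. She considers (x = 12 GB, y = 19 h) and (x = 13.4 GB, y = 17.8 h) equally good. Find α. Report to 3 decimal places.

α ≈ 0.372

Set the two utilities equal: 12^α·19^(1−α) = 13.4^α·17.8^(1−α).
Taking logs: α·ln 12 + (1−α)·ln 19 = α·ln 13.4 + (1−α)·ln 17.8, i.e. α·-0.110348 = (1−α)·-0.065241.
Thus α·(-0.175589) = -0.065241, so α = -0.065241/-0.175589 ≈ 0.372.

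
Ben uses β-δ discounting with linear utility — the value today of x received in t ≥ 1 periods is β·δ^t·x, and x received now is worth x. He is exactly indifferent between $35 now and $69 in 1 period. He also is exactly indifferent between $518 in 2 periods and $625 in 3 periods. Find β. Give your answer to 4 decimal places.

β ≈ 0.6120

Both payoffs in the second observation are in the future, so β drops out: δ^2·518 = δ^3·625 ⇒ δ = 518/625 = 0.82880.
Substituting δ into 35 = β·δ·69: β = 35/(57.187) ≈ 0.6120.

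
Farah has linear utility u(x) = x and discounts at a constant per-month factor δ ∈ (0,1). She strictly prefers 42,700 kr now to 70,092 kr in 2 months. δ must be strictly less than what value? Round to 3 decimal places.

δ < 0.781

Comparing present values: 42700 > δ^2·70092.
Hence δ^2 < 42700/70092 = 0.60920, and x ↦ x^(1/2) is increasing on (0,∞).
δ < (42700/70092)^(1/2) ≈ 0.781.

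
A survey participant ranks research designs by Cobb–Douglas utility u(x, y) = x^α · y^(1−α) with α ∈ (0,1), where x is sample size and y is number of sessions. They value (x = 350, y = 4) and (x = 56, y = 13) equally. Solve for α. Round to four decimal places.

The Cobb–Douglas utilities coincide, so 350^α·4^(1−α) = 56^α·13^(1−α).
Taking logs: α·ln 350 + (1−α)·ln 4 = α·ln 56 + (1−α)·ln 13, i.e. α·1.8325815 = (1−α)·1.1786550.
So α/(1−α) = (1.1786550)/(1.8325815) = 0.6431665, and α = 0.6431665/1.6431665 ≈ 0.3914.

α ≈ 0.3914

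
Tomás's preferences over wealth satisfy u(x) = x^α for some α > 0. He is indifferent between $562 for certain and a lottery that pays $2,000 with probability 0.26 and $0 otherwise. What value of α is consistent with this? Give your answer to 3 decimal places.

α ≈ 1.061

Since u(0) = 0, the lottery's EU is 0.26·2000^α.
Setting u(562) equal to that: 562^α = 0.26·2000^α ⇒ (562/2000)^α = 0.26.
Taking logs: α·ln(562/2000) = ln(0.26), so α = -1.347074 / -1.269401 ≈ 1.061.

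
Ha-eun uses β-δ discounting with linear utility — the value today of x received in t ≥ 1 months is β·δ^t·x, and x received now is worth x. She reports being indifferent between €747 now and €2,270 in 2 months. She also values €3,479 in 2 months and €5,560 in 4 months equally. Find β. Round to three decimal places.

Both payoffs in the second observation are in the future, so β drops out: δ^2·3479 = δ^4·5560 ⇒ δ^2 = 3479/5560 = 0.62572, so δ = 0.79102.
Now use the now-vs-future pair: 747 = β·δ^2·2270 gives β = 747/(0.62572·2270) ≈ 0.526.

β ≈ 0.526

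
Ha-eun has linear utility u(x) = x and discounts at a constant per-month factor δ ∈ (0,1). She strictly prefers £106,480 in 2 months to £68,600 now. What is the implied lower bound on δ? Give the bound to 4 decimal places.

Under u(x) = x this choice says 68600 < δ^2·106480.
So δ^2 > 68600/106480 = 0.64425; taking the square root of both positive sides preserves the inequality.
δ > (68600/106480)^(1/2) ≈ 0.8027.

δ > 0.8027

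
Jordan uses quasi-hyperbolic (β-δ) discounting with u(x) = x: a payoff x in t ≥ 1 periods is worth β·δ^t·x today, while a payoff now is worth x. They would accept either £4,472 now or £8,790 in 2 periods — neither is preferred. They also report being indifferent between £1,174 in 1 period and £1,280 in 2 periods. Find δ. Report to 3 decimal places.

From the later pair, β·δ^1·1174 = β·δ^2·1280; dividing through, δ = 1174/1280 = 0.91719.

δ ≈ 0.917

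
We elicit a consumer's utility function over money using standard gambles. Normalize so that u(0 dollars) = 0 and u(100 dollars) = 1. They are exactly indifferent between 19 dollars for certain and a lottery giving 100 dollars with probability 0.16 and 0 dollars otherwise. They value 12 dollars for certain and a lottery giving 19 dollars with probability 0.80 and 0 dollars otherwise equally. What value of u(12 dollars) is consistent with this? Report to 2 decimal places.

0.13

From the first indifference, u(19 dollars) = 0.16·u(100 dollars) + 0.84·u(0 dollars) = 0.16·1 + 0.84·0 = 0.16.
Then u(12 dollars) = 0.80·u(19 dollars) + 0.20·u(0 dollars) = 0.80·0.16 + 0.20·0.00 = 0.1280.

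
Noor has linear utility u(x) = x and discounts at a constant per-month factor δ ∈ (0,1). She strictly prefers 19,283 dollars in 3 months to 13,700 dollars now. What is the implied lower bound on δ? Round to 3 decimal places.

δ > 0.892

Comparing present values: 13700 < δ^3·19283.
Hence δ^3 > 13700/19283 = 0.71047, and x ↦ x^(1/3) is increasing on (0,∞).
δ > 0.71047^(1/3) = 0.892.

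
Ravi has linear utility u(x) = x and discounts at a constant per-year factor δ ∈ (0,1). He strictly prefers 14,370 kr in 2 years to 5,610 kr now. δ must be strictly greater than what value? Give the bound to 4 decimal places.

Comparing present values: 5610 < δ^2·14370.
Hence δ^2 > 5610/14370 = 0.39040, and x ↦ x^(1/2) is increasing on (0,∞).
δ > 0.39040^(1/2) = 0.6248.

δ > 0.6248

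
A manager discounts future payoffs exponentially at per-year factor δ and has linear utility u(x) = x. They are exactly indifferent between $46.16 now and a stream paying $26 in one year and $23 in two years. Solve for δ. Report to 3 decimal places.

δ ≈ 0.960

Equating present values: 46.16 = 26δ + 23δ².
Rearranged: 23δ² + 26δ − 46.16 = 0.
By the quadratic formula (taking the positive root), δ = (−26 + √4922.72) / 46 ≈ 0.960.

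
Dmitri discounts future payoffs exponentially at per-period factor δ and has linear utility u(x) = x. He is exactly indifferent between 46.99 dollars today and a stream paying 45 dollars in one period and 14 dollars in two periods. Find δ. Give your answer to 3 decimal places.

The stream is worth 45δ + 14δ² today, so 45δ + 14δ² = 46.99.
That is, 14δ² + 45δ − 46.99 = 0, a quadratic in δ.
δ = (−45 + √(45² + 4·14·46.99)) / (2·14) = (−45 + √4656.44) / 28 ≈ 0.830.

δ ≈ 0.830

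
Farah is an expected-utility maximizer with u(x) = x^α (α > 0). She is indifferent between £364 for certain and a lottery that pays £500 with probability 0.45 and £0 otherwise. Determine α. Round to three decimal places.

α ≈ 2.515

EU(lottery) = 0.45·500^α + 0.55·0 = 0.45·500^α.
Equating: 364^α = 0.45·500^α, i.e. 0.7280^α = 0.45.
Taking logs: α·ln(364/500) = ln(0.45), so α = -0.798508 / -0.317454 ≈ 2.515.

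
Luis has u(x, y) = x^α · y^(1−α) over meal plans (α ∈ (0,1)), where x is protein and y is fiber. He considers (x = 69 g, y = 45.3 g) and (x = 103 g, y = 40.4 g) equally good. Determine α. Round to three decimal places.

α ≈ 0.222

Set the two utilities equal: 69^α·45.3^(1−α) = 103^α·40.4^(1−α).
(69/103)^α = (40.4/45.3)^(1−α); take logs: α·ln(69/103) = (1−α)·ln(40.4/45.3), i.e. α·-0.400622 = (1−α)·-0.114477.
With A = -0.400622 and B = -0.114477: α·A = (1−α)·B, so α = B/(A+B) = -0.114477/-0.515099 ≈ 0.222.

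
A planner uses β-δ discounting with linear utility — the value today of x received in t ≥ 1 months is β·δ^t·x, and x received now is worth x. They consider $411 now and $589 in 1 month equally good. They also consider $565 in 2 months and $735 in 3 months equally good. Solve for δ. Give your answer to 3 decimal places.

Both payoffs in the second observation are in the future, so β drops out: δ^2·565 = δ^3·735 ⇒ δ = 565/735 = 0.76871.

δ ≈ 0.769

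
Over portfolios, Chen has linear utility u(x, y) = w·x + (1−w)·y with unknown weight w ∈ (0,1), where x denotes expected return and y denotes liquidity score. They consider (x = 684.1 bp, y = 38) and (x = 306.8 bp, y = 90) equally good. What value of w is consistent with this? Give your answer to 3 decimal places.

w = 0.121

u(684.1,38) = u(306.8,90) means w·684.1 + (1−w)·38 = w·306.8 + (1−w)·90.
Rearranging, 377.3·w − 52·(1−w) = 0.
So w/(1−w) = 52/377.3 = 0.1378, giving w = 52/(377.3+52) = 0.121.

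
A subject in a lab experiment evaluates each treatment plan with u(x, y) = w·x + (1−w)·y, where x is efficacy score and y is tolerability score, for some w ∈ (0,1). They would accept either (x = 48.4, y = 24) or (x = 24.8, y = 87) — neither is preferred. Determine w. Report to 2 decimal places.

w = 0.73

u(48.4,24) = u(24.8,87) means w·48.4 + (1−w)·24 = w·24.8 + (1−w)·87.
Collecting terms: w·23.6 = (1−w)·63.
Hence w = 63/(23.6+63) = 63/86.6 = 0.73.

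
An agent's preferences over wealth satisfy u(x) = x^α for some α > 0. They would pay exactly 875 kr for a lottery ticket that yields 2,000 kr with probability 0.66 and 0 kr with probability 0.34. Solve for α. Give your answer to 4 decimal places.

α ≈ 0.5026

The lottery's expected utility is 0.66·u(2000) + 0.34·u(0) = 0.66·2000^α (since u(0) = 0 for α > 0).
Setting u(875) equal to that: 875^α = 0.66·2000^α ⇒ (875/2000)^α = 0.66.
Take logs: α = ln 0.66 / ln(875/2000) ≈ 0.502632.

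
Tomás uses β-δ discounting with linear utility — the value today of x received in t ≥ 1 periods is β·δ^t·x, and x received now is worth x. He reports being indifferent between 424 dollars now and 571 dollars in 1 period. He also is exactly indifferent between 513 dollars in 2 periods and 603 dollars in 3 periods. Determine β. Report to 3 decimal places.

β ≈ 0.873

Both payoffs in the second observation are in the future, so β drops out: δ^2·513 = δ^3·603 ⇒ δ = 513/603 = 0.85075.
Now use the now-vs-future pair: 424 = β·δ·571 gives β = 424/(0.85075·571) ≈ 0.873.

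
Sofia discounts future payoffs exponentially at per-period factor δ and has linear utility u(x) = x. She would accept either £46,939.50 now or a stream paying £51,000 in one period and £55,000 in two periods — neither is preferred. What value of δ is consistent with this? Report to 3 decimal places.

δ ≈ 0.570

The stream is worth 51000δ + 55000δ² today, so 51000δ + 55000δ² = 46939.50.
That is, 55000δ² + 51000δ − 46939.50 = 0, a quadratic in δ.
δ = (−51000 + √(51000² + 4·55000·46939.50)) / (2·55000) = (−51000 + √12927690000.00) / 110000 ≈ 0.570.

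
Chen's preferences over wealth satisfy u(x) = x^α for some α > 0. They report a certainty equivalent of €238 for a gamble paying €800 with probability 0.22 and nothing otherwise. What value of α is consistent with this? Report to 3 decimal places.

The lottery's expected utility is 0.22·u(800) + 0.78·u(0) = 0.22·800^α (since u(0) = 0 for α > 0).
Equating: 238^α = 0.22·800^α, i.e. 0.2975^α = 0.22.
Take logs: α = ln 0.22 / ln(238/800) ≈ 1.24893.

α ≈ 1.249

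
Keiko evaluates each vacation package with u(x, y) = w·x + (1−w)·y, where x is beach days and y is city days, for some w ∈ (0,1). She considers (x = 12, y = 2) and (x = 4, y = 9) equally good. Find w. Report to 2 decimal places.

w = 0.47

Indifference: w·12 + (1−w)·2 = w·4 + (1−w)·9.
w·(12−4) = (1−w)·(9−2), i.e. w·8 = (1−w)·7.
Hence w = 7/(8+7) = 7/15 = 0.47.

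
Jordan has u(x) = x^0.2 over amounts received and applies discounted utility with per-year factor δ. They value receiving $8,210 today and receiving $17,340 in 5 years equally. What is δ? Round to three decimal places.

δ ≈ 0.971

Indifference means u(8210) = δ^5 · u(17340), so δ^5 = u(8210)/u(17340).
With u(x) = x^0.2: δ^5 = 8210^0.2/17340^0.2 = (8210/17340)^0.2 = 0.86111.
So δ = 0.86111^(1/5) ≈ 0.971.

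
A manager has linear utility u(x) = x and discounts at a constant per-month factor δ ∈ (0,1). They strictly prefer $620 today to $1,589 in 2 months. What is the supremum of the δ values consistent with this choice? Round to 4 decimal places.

δ < 0.6246

The preference means 620 > δ^2·1589.
So δ^2 < 620/1589 = 0.39018; taking the square root of both positive sides preserves the inequality.
δ < 0.39018^(1/2) = 0.6246.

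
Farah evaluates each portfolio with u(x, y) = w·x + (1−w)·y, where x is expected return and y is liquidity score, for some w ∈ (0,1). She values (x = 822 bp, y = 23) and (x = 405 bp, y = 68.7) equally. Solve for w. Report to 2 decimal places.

w = 0.10

Indifference: w·822 + (1−w)·23 = w·405 + (1−w)·68.7.
w·(822−405) = (1−w)·(68.7−23), i.e. w·417 = (1−w)·45.7.
The marginal rate of substitution is 45.7/417, so w = 45.7/(417+45.7) = 0.10.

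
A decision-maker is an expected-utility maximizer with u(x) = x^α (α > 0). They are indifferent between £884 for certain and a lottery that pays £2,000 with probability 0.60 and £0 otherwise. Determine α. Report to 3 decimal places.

α ≈ 0.626

The lottery's expected utility is 0.60·u(2000) + 0.40·u(0) = 0.60·2000^α (since u(0) = 0 for α > 0).
Equating: 884^α = 0.60·2000^α, i.e. 0.4420^α = 0.60.
Take logs: α = ln 0.60 / ln(884/2000) ≈ 0.62567.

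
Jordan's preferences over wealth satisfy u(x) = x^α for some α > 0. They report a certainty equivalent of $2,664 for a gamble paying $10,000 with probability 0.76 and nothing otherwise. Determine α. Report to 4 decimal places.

α ≈ 0.2075

Since u(0) = 0, the lottery's EU is 0.76·10000^α.
Setting u(2664) equal to that: 2664^α = 0.76·10000^α ⇒ (2664/10000)^α = 0.76.
Take logs: α = ln 0.76 / ln(2664/10000) ≈ 0.207473.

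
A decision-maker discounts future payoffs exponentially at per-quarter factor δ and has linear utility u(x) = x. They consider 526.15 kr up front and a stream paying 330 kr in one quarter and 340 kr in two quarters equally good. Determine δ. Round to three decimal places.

δ ≈ 0.850

Equating present values: 526.15 = 330δ + 340δ².
That is, 340δ² + 330δ − 526.15 = 0, a quadratic in δ.
δ = (−330 + √(330² + 4·340·526.15)) / (2·340) = (−330 + √824464.00) / 680 ≈ 0.850.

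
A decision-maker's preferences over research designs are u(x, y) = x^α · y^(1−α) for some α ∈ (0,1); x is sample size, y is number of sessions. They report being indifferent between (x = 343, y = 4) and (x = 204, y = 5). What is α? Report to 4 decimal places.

Indifference: 343^α · 4^(1−α) = 204^α · 5^(1−α).
Rearrange to (343/204)^α = (5/4)^(1−α) and take logs: α·0.5196105 = (1−α)·0.2231436.
With A = 0.5196105 and B = 0.2231436: α·A = (1−α)·B, so α = B/(A+B) = 0.2231436/0.7427541 ≈ 0.3004.

α ≈ 0.3004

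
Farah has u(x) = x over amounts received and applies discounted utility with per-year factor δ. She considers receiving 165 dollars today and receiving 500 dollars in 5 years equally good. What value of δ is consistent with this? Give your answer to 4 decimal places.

δ ≈ 0.8011

Indifference means u(165) = δ^5 · u(500), so δ^5 = u(165)/u(500).
With u(x) = x: δ^5 = 165/500 = 0.33000.
Hence δ = (0.33000)^(1/5) = 0.801130.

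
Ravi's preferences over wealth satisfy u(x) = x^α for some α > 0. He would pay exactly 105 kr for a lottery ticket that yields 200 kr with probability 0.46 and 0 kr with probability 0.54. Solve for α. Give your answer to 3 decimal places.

Since u(0) = 0, the lottery's EU is 0.46·200^α.
Equating: 105^α = 0.46·200^α, i.e. 0.5250^α = 0.46.
Taking logs: α·ln(105/200) = ln(0.46), so α = -0.776529 / -0.644357 ≈ 1.205.

α ≈ 1.205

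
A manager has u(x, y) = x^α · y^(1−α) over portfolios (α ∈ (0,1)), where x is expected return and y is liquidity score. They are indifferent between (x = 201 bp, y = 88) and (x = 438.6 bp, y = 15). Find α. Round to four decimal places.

Set the two utilities equal: 201^α·88^(1−α) = 438.6^α·15^(1−α).
Rearrange to (201/438.6)^α = (15/88)^(1−α) and take logs: α·-0.7802829 = (1−α)·-1.7692866.
So α/(1−α) = (-1.7692866)/(-0.7802829) = 2.2674938, and α = 2.2674938/3.2674938 ≈ 0.6940.

α ≈ 0.6940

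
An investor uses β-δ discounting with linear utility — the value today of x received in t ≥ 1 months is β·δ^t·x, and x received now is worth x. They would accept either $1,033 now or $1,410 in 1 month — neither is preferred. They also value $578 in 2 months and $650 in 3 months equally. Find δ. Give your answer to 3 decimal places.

δ ≈ 0.889

The second indifference involves only future payoffs, so β cancels: β·δ^2·578 = β·δ^3·650, giving δ = 578/650 = 0.88923.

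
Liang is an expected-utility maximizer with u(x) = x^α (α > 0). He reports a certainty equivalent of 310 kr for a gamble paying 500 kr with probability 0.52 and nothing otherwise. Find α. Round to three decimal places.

α ≈ 1.368

The lottery's expected utility is 0.52·u(500) + 0.48·u(0) = 0.52·500^α (since u(0) = 0 for α > 0).
Equating: 310^α = 0.52·500^α, i.e. 0.6200^α = 0.52.
α = ln(0.52) / ln(310/500) = -0.653926/-0.478036 ≈ 1.368.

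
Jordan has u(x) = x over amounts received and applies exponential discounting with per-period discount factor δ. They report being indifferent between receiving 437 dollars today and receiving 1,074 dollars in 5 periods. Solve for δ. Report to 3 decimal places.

The payoff in 5 periods is discounted by δ^5, so u(437) = δ^5·u(1074) and δ^5 = u(437)/u(1074).
With u(x) = x: δ^5 = 437/1074 = 0.40689.
Taking the 5th root: δ = 0.40689^(1/5) ≈ 0.835.

δ ≈ 0.835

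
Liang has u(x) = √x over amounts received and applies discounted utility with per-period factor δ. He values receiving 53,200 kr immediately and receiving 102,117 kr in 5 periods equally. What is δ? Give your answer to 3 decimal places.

Indifference means u(53200) = δ^5 · u(102117), so δ^5 = u(53200)/u(102117).
With u(x) = √x: δ^5 = √53200/√102117 = √(53200/102117) = 0.72178.
So δ = 0.72178^(1/5) ≈ 0.937.

δ ≈ 0.937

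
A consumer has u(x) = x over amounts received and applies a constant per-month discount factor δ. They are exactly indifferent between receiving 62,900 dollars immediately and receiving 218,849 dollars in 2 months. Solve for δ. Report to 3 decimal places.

δ ≈ 0.536

Equating discounted utilities: u(62900) = δ^2·u(218849) ⇒ δ^2 = u(62900)/u(218849).
With u(x) = x: δ^2 = 62900/218849 = 0.28741.
Taking the square root: δ = 0.28741^(1/2) ≈ 0.536.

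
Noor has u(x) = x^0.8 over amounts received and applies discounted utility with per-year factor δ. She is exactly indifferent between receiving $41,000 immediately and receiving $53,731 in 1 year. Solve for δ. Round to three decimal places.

The payoff in 1 year is discounted by δ, so u(41000) = δ·u(53731) and δ = u(41000)/u(53731).
With u(x) = x^0.8: δ = 41000^0.8/53731^0.8 = (41000/53731)^0.8 = 0.80547.

δ ≈ 0.805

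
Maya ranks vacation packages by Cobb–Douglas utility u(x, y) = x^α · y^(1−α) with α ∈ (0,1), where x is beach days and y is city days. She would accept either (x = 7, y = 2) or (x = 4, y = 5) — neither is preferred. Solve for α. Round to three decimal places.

Set the two utilities equal: 7^α·2^(1−α) = 4^α·5^(1−α).
(7/4)^α = (5/2)^(1−α); take logs: α·ln(7/4) = (1−α)·ln(5/2), i.e. α·0.559616 = (1−α)·0.916291.
So α/(1−α) = (0.916291)/(0.559616) = 1.637357, and α = 1.637357/2.637357 ≈ 0.621.

α ≈ 0.621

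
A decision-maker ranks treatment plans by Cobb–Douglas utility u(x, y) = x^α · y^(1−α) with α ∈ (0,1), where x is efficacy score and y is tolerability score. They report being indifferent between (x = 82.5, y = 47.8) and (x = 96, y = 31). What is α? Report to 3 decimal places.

α ≈ 0.741

Indifference: 82.5^α · 47.8^(1−α) = 96^α · 31^(1−α).
Taking logs: α·ln 82.5 + (1−α)·ln 47.8 = α·ln 96 + (1−α)·ln 31, i.e. α·-0.151550 = (1−α)·-0.433038.
So α/(1−α) = (-0.433038)/(-0.151550) = 2.857394, and α = 2.857394/3.857394 ≈ 0.741.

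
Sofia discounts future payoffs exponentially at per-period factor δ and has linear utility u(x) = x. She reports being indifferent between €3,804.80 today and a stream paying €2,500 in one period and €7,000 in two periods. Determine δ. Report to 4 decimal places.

δ ≈ 0.5800

Present value of the stream is 2500·δ + 7000·δ². Indifference gives 2500δ + 7000δ² = 3804.80.
So 7000δ² + 2500δ − 3804.80 = 0.
δ = (−2500 + √(2500² + 4·7000·3804.80)) / (2·7000) = (−2500 + √112784400.00) / 14000 ≈ 0.5800.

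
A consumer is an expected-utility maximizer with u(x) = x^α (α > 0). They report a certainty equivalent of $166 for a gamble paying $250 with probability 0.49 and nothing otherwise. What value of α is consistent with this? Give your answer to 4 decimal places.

α ≈ 1.7421

The lottery's expected utility is 0.49·u(250) + 0.51·u(0) = 0.49·250^α (since u(0) = 0 for α > 0).
Equating: 166^α = 0.49·250^α, i.e. 0.6640^α = 0.49.
Taking logs: α·ln(166/250) = ln(0.49), so α = -0.7133499 / -0.4094731 ≈ 1.7421.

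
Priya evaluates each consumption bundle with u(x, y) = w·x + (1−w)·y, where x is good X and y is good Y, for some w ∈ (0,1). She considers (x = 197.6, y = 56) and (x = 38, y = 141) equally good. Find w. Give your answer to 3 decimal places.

Indifference: w·197.6 + (1−w)·56 = w·38 + (1−w)·141.
Rearranging, 159.6·w − 85·(1−w) = 0.
So w/(1−w) = 85/159.6 = 0.5326, giving w = 85/(159.6+85) = 0.348.

w = 0.348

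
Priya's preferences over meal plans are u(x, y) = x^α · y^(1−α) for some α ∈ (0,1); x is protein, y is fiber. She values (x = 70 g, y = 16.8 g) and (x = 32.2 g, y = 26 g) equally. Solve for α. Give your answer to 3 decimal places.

α ≈ 0.360

The Cobb–Douglas utilities coincide, so 70^α·16.8^(1−α) = 32.2^α·26^(1−α).
Taking logs: α·ln 70 + (1−α)·ln 16.8 = α·ln 32.2 + (1−α)·ln 26, i.e. α·0.776529 = (1−α)·0.436718.
Thus α·(1.213247) = 0.436718, so α = 0.436718/1.213247 ≈ 0.360.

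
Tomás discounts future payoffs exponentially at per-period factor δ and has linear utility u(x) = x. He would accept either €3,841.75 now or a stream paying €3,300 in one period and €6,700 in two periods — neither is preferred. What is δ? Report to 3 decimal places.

Equating present values: 3841.75 = 3300δ + 6700δ².
That is, 6700δ² + 3300δ − 3841.75 = 0, a quadratic in δ.
δ = (−3300 + √(3300² + 4·6700·3841.75)) / (2·6700) = (−3300 + √113848900.00) / 13400 ≈ 0.550.

δ ≈ 0.550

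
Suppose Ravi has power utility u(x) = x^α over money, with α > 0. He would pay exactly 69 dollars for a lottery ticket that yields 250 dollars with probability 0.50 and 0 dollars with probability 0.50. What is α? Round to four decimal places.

α ≈ 0.5384

Since u(0) = 0, the lottery's EU is 0.50·250^α.
Setting u(69) equal to that: 69^α = 0.50·250^α ⇒ (69/250)^α = 0.50.
Taking logs: α·ln(69/250) = ln(0.50), so α = -0.6931472 / -1.2873544 ≈ 0.5384.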